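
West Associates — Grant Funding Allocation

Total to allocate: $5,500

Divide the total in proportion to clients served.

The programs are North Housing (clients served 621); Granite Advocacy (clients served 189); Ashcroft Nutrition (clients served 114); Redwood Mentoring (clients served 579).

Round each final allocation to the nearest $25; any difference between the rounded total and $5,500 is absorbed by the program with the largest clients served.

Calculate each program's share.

North Housing: $2,250; Granite Advocacy: $700; Ashcroft Nutrition: $425; Redwood Mentoring: $2,125

Combined clients served = 1,503.
Proportional shares: North Housing 621/1,503 × $5,500 = 2,272.46; Granite Advocacy 189/1,503 × $5,500 = 691.62; Ashcroft Nutrition 114/1,503 × $5,500 = 417.17; Redwood Mentoring 579/1,503 × $5,500 = 2,118.76.
At nearest $25: North Housing $2,275; Granite Advocacy $700; Ashcroft Nutrition $425; Redwood Mentoring $2,125. Sum = $5,525.
Difference $5,500 − $5,525 = −$25 applied to largest clients served (North Housing): North Housing becomes $2,250.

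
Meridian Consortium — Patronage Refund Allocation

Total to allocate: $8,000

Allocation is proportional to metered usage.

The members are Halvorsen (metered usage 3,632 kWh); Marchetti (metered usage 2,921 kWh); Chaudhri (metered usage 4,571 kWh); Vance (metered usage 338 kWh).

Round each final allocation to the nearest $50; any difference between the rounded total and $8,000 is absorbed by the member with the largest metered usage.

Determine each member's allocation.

Halvorsen: $2,550; Marchetti: $2,050; Chaudhri: $3,150; Vance: $250

Metered usage total: 11,462.
Pro-rata amounts: Halvorsen 3,632/11,462 × $8,000 = 2,534.99; Marchetti 2,921/11,462 × $8,000 = 2,038.74; Chaudhri 4,571/11,462 × $8,000 = 3,190.37; Vance 338/11,462 × $8,000 = 235.91.
At nearest $50: Halvorsen $2,550; Marchetti $2,050; Chaudhri $3,200; Vance $250. Sum = $8,050.
Difference $8,000 − $8,050 = −$50 applied to largest metered usage (Chaudhri): Chaudhri becomes $3,150.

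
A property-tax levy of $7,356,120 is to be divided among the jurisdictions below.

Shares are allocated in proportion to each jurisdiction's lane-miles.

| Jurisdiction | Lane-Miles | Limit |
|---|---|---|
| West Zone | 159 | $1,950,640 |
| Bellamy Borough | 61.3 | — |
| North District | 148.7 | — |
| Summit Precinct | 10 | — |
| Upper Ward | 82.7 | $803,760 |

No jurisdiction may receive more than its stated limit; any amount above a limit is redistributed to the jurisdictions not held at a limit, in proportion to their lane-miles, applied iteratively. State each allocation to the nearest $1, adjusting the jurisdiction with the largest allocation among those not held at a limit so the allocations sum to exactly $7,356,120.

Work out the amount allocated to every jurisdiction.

Lane-miles total: 461.7.
Proportional shares (ignoring caps): West Zone 2,533,296.69; Bellamy Borough 976,673.502; North District 2,369,190.05; Summit Precinct 159,326.84; Upper Ward 1,317,632.93.
Held at cap: West Zone ($1,950,640), Upper Ward ($803,760); balance $4,601,720 reallocated over remaining lane-miles 220.
Shares after redistribution: Bellamy Borough 1,282,206.53 → $1,282,207; North District 3,110,344.38 → $3,110,344; Summit Precinct 209,169.09 → $209,169.

West Zone: $1,950,640 · Bellamy Borough: $1,282,207 · North District: $3,110,344 · Summit Precinct: $209,169 · Upper Ward: $803,760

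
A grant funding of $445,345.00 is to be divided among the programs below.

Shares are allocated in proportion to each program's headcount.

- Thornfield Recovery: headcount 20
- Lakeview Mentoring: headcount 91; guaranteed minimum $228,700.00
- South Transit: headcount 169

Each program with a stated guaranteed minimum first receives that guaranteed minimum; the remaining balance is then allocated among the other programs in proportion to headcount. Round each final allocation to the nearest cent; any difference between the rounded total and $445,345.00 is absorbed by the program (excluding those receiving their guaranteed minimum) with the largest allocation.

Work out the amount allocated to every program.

Thornfield Recovery: $22,925.40 · Lakeview Mentoring: $228,700.00 · South Transit: $193,719.60

Fund the minimums — Lakeview Mentoring $228,700.00. Remaining pool $216,645.00.
Remaining pool split over remaining headcount 189: Thornfield Recovery 22,925.3968 → $22,925.40; South Transit 193,719.6032 → $193,719.60.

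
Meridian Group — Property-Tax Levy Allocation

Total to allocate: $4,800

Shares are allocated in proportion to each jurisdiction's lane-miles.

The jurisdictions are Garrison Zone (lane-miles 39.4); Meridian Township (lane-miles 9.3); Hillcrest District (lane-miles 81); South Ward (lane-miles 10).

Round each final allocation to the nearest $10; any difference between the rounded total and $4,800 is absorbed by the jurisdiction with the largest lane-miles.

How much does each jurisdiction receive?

Garrison Zone: $1,350 · Meridian Township: $320 · Hillcrest District: $2,790 · South Ward: $340

Total lane-miles = 39.4 + 9.3 + 81 + 10 = 139.7.
Unrounded shares: Garrison Zone 1,353.76; Meridian Township 319.54; Hillcrest District 2,783.11; South Ward 343.59.
At nearest $10: Garrison Zone $1,350; Meridian Township $320; Hillcrest District $2,780; South Ward $340. Sum = $4,790.
Difference $4,800 − $4,790 = +$10 applied to largest lane-miles (Hillcrest District): Hillcrest District becomes $2,790.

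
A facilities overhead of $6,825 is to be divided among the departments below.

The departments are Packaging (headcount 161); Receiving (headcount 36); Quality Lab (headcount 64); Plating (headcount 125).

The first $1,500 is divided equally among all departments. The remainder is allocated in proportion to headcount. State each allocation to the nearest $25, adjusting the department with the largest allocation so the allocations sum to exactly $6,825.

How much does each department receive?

Packaging: $2,600 | Receiving: $875 | Quality Lab: $1,250 | Plating: $2,100

$1,500 shared equally gives $375 per department.
Remainder $5,325 by headcount (total 386): Packaging 2,221.05 → $2,225; Receiving 496.63 → $500; Quality Lab 882.90 → $875; Plating 1,724.42 → $1,725.
Totals: Packaging $375 + $2,225 = $2,600; Receiving $375 + $500 = $875; Quality Lab $375 + $875 = $1,250; Plating $375 + $1,725 = $2,100.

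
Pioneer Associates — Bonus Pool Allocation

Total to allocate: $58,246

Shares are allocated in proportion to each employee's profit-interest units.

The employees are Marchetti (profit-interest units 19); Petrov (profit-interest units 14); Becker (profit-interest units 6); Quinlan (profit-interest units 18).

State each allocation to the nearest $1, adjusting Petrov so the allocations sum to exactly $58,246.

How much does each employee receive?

Combined profit-interest units = 57.
Pro-rata amounts: Marchetti 19/57 × $58,246 = 19,415.33; Petrov 14/57 × $58,246 = 14,306.04; Becker 6/57 × $58,246 = 6,131.16; Quinlan 18/57 × $58,246 = 18,393.47.
At nearest $1: Marchetti $19,415; Petrov $14,306; Becker $6,131; Quinlan $18,393. Sum = $58,245.
Difference $58,246 − $58,245 = +$1 applied to Petrov: Petrov becomes $14,307.

Marchetti: $19,415 · Petrov: $14,307 · Becker: $6,131 · Quinlan: $18,393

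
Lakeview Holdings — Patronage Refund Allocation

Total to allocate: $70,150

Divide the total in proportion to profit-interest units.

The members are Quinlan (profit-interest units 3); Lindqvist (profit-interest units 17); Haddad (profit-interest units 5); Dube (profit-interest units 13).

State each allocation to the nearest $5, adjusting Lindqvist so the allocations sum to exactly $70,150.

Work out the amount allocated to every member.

Quinlan: $5,540 | Lindqvist: $31,380 | Haddad: $9,230 | Dube: $24,000

Combined profit-interest units = 38.
Unrounded shares: Quinlan 3/38 × $70,150 = 5,538.16; Lindqvist 17/38 × $70,150 = 31,382.89; Haddad 5/38 × $70,150 = 9,230.26; Dube 13/38 × $70,150 = 23,998.68.
After rounding ($5): Quinlan $5,540; Lindqvist $31,385; Haddad $9,230; Dube $24,000. Sum = $70,155.
Difference $70,150 − $70,155 = −$5 applied to Lindqvist: Lindqvist becomes $31,380.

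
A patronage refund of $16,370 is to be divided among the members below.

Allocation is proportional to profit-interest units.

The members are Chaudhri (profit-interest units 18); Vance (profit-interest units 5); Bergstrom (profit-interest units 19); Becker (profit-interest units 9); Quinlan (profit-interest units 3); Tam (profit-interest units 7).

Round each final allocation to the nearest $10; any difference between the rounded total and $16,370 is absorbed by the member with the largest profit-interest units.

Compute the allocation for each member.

Combined profit-interest units = 61.
Raw shares: Chaudhri 18/61 × $16,370 = 4,830.49; Vance 5/61 × $16,370 = 1,341.80; Bergstrom 19/61 × $16,370 = 5,098.85; Becker 9/61 × $16,370 = 2,415.25; Quinlan 3/61 × $16,370 = 805.08; Tam 7/61 × $16,370 = 1,878.52.
At nearest $10: Chaudhri $4,830; Vance $1,340; Bergstrom $5,100; Becker $2,420; Quinlan $810; Tam $1,880. Sum = $16,380.
Difference $16,370 − $16,380 = −$10 applied to largest profit-interest units (Bergstrom): Bergstrom becomes $5,090.

Chaudhri: $4,830 | Vance: $1,340 | Bergstrom: $5,090 | Becker: $2,420 | Quinlan: $810 | Tam: $1,880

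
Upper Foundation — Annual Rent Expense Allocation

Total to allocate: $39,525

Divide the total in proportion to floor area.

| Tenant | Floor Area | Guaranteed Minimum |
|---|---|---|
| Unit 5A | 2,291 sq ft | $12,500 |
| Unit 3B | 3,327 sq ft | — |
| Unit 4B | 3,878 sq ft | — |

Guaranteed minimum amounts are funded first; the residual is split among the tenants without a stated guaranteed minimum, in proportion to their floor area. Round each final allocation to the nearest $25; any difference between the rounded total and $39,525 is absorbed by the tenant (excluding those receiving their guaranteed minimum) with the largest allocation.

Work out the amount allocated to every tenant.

Fund the minimums — Unit 5A $12,500. Remaining pool $27,025.
Remaining pool split over remaining floor area 7,205: Unit 3B 12,479.14 → $12,475; Unit 4B 14,545.86 → $14,550.

Unit 5A: $12,500 · Unit 3B: $12,475 · Unit 4B: $14,550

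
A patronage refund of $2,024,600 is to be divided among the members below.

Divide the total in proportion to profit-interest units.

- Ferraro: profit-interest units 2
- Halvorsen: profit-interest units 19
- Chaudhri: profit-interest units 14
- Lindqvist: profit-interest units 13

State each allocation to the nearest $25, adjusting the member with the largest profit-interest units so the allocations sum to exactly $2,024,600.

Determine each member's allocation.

Ferraro: $84,350 · Halvorsen: $801,425 · Chaudhri: $590,500 · Lindqvist: $548,325

Total profit-interest units = 48.
Raw shares: Ferraro 2/48 × $2,024,600 = 84,358.33; Halvorsen 19/48 × $2,024,600 = 801,404.17; Chaudhri 14/48 × $2,024,600 = 590,508.33; Lindqvist 13/48 × $2,024,600 = 548,329.17.
Rounded to nearest $25: Ferraro $84,350; Halvorsen $801,400; Chaudhri $590,500; Lindqvist $548,325. Sum = $2,024,575.
Difference $2,024,600 − $2,024,575 = +$25 applied to largest profit-interest units (Halvorsen): Halvorsen becomes $801,425.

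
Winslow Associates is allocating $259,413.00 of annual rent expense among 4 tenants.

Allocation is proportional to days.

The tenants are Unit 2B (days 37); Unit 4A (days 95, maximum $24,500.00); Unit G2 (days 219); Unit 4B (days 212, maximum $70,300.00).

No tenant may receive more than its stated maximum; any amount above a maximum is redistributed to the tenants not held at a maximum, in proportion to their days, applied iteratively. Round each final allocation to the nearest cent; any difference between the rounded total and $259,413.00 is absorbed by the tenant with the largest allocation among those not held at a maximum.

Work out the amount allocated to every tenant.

Unit 2B: $23,791.72; Unit 4A: $24,500.00; Unit G2: $140,821.28; Unit 4B: $70,300.00

Combined days = 563.
Unconstrained shares: Unit 2B 17,048.4565; Unit 4A 43,773.0639; Unit G2 100,908.4316; Unit 4B 97,683.0480.
Held at cap: Unit 4A ($24,500.00), Unit 4B ($70,300.00); remaining pool $164,613.00 reallocated over remaining days 256.
Shares after redistribution: Unit 2B 23,791.7227 → $23,791.72; Unit G2 140,821.2773 → $140,821.28.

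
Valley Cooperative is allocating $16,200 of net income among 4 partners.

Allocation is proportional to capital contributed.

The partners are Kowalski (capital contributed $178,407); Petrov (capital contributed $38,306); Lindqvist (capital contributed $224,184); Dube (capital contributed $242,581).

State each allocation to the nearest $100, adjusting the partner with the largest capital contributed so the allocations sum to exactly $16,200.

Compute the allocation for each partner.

Combined capital contributed = 683,478.
Pro-rata amounts: Kowalski 178,407/683,478 × $16,200 = 4,228.66; Petrov 38,306/683,478 × $16,200 = 907.94; Lindqvist 224,184/683,478 × $16,200 = 5,313.68; Dube 242,581/683,478 × $16,200 = 5,749.73.
After rounding ($100): Kowalski $4,200; Petrov $900; Lindqvist $5,300; Dube $5,700. Sum = $16,100.
Difference $16,200 − $16,100 = +$100 applied to largest capital contributed (Dube): Dube becomes $5,800.

Kowalski: $4,200 · Petrov: $900 · Lindqvist: $5,300 · Dube: $5,800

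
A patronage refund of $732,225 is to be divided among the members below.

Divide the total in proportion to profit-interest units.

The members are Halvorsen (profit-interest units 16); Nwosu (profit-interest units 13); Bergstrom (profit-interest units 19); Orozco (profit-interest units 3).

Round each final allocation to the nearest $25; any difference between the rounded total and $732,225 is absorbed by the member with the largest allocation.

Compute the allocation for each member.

Total profit-interest units = 51.
Pro-rata amounts: Halvorsen 16/51 × $732,225 = 229,717.65; Nwosu 13/51 × $732,225 = 186,645.59; Bergstrom 19/51 × $732,225 = 272,789.71; Orozco 3/51 × $732,225 = 43,072.06.
At nearest $25: Halvorsen $229,725; Nwosu $186,650; Bergstrom $272,800; Orozco $43,075. Sum = $732,250.
Difference $732,225 − $732,250 = −$25 applied to largest allocation (Bergstrom): Bergstrom becomes $272,775.

Halvorsen: $229,725 · Nwosu: $186,650 · Bergstrom: $272,775 · Orozco: $43,075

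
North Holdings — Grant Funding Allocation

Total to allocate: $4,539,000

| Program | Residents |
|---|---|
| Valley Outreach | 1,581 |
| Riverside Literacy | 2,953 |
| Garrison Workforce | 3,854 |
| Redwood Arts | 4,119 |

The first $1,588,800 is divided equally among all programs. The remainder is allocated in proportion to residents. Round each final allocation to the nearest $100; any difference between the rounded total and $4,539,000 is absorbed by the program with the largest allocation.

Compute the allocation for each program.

Valley Outreach: $770,100 | Riverside Literacy: $1,093,800 | Garrison Workforce: $1,306,300 | Redwood Arts: $1,368,800

First tranche $1,588,800 split equally: $397,200 each.
Remainder $2,950,200 by residents (total 12,507): Valley Outreach 372,932.45 → $372,900; Riverside Literacy 696,565.17 → $696,600; Garrison Workforce 909,096.57 → $909,100; Redwood Arts 971,605.80 → $971,600.
Totals: Valley Outreach $397,200 + $372,900 = $770,100; Riverside Literacy $397,200 + $696,600 = $1,093,800; Garrison Workforce $397,200 + $909,100 = $1,306,300; Redwood Arts $397,200 + $971,600 = $1,368,800.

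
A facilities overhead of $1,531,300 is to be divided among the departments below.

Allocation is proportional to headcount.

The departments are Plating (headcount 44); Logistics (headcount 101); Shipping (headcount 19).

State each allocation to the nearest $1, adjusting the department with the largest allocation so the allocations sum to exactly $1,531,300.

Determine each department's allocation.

Plating: $410,837 | Logistics: $943,056 | Shipping: $177,407

Total headcount = 164.
Unrounded shares: Plating 44/164 × $1,531,300 = 410,836.59; Logistics 101/164 × $1,531,300 = 943,056.71; Shipping 19/164 × $1,531,300 = 177,406.71.
After rounding ($1): Plating $410,837; Logistics $943,057; Shipping $177,407. Sum = $1,531,301.
Difference $1,531,300 − $1,531,301 = −$1 applied to largest allocation (Logistics): Logistics becomes $943,056.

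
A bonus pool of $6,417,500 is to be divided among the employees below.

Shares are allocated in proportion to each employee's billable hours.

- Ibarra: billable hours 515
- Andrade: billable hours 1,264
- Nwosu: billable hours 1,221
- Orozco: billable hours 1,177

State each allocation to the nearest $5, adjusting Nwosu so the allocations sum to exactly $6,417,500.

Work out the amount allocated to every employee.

Total billable hours = 4,177.
Raw shares: Ibarra 515/4,177 × $6,417,500 = 791,240.72; Andrade 1,264/4,177 × $6,417,500 = 1,941,996.65; Nwosu 1,221/4,177 × $6,417,500 = 1,875,931.89; Orozco 1,177/4,177 × $6,417,500 = 1,808,330.74.
Rounded to nearest $5: Ibarra $791,240; Andrade $1,941,995; Nwosu $1,875,930; Orozco $1,808,330. Sum = $6,417,495.
Difference $6,417,500 − $6,417,495 = +$5 applied to Nwosu: Nwosu becomes $1,875,935.

Ibarra: $791,240 · Andrade: $1,941,995 · Nwosu: $1,875,935 · Orozco: $1,808,330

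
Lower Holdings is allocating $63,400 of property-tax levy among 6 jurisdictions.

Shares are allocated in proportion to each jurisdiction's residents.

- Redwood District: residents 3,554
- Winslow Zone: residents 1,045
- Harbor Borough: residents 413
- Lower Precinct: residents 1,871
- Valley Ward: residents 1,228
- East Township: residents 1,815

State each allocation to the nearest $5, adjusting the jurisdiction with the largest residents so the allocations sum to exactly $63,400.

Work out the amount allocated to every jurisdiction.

Sum of residents: 9,926.
Unrounded shares: Redwood District 3,554/9,926 × $63,400 = 22,700.34; Winslow Zone 1,045/9,926 × $63,400 = 6,674.69; Harbor Borough 413/9,926 × $63,400 = 2,637.94; Lower Precinct 1,871/9,926 × $63,400 = 11,950.57; Valley Ward 1,228/9,926 × $63,400 = 7,843.56; East Township 1,815/9,926 × $63,400 = 11,592.89.
After rounding ($5): Redwood District $22,700; Winslow Zone $6,675; Harbor Borough $2,640; Lower Precinct $11,950; Valley Ward $7,845; East Township $11,595. Sum = $63,405.
Difference $63,400 − $63,405 = −$5 applied to largest residents (Redwood District): Redwood District becomes $22,695.

Redwood District: $22,695 · Winslow Zone: $6,675 · Harbor Borough: $2,640 · Lower Precinct: $11,950 · Valley Ward: $7,845 · East Township: $11,595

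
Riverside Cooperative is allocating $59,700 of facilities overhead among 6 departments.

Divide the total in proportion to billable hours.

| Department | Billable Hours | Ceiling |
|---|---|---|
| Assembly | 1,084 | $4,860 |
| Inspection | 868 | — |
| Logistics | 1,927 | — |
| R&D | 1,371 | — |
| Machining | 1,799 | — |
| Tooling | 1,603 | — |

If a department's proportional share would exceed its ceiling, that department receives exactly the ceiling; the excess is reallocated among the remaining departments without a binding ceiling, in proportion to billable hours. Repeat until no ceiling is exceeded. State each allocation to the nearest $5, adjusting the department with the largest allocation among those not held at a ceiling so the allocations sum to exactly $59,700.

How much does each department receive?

Assembly: $4,860; Inspection: $6,290; Logistics: $13,965; R&D: $9,935; Machining: $13,035; Tooling: $11,615

Combined billable hours = 8,652.
Pro-rata shares before constraints: Assembly 7,479.75; Inspection 5,989.32; Logistics 13,296.57; R&D 9,460.09; Machining 12,413.35; Tooling 11,060.92.
Capped: Assembly ($4,860); residual $54,840 reallocated over remaining billable hours 7,568.
Shares after redistribution: Inspection 6,289.79 → $6,290; Logistics 13,963.62 → $13,965; R&D 9,934.68 → $9,935; Machining 13,036.09 → $13,035; Tooling 11,615.82 → $11,615.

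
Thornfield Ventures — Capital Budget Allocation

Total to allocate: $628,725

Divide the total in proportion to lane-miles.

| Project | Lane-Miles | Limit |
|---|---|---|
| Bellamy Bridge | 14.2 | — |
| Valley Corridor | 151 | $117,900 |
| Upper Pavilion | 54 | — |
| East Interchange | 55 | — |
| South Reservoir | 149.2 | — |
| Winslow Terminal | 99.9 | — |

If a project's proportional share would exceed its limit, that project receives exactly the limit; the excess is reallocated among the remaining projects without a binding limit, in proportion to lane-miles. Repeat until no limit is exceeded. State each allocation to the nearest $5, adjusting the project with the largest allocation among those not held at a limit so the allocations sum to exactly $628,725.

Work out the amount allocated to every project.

Bellamy Bridge: $19,485; Valley Corridor: $117,900; Upper Pavilion: $74,090; East Interchange: $75,465; South Reservoir: $204,715; Winslow Terminal: $137,070

Lane-miles total: 523.3.
Pro-rata shares before constraints: Bellamy Bridge 17,060.76; Valley Corridor 181,420.74; Upper Pavilion 64,878.94; East Interchange 66,080.40; South Reservoir 179,258.11; Winslow Terminal 120,026.04.
Cap binds for Valley Corridor ($117,900); residual $510,825 reallocated over remaining lane-miles 372.3.
Remaining shares: Bellamy Bridge 19,483.52 → $19,485; Upper Pavilion 74,092.26 → $74,090; East Interchange 75,464.34 → $75,465; South Reservoir 204,714.18 → $204,715; Winslow Terminal 137,070.69 → $137,070.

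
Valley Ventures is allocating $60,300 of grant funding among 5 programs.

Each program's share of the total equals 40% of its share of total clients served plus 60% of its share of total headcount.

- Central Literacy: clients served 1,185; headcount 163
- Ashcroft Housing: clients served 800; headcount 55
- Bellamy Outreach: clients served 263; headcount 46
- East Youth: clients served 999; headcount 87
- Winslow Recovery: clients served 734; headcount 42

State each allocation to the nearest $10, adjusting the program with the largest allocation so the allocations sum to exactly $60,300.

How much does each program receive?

Central Literacy: $22,190 · Ashcroft Housing: $9,910 · Bellamy Outreach: $5,830 · East Youth: $14,060 · Winslow Recovery: $8,310

Clients served total 3,981; headcount total 393.
Blended shares (40% clients served + 60% headcount): Central Literacy 0.3679; Ashcroft Housing 0.1644; Bellamy Outreach 0.0967; East Youth 0.2332; Winslow Recovery 0.1379.
Raw shares: Central Literacy 22,185.61; Ashcroft Housing 9,910.38; Bellamy Outreach 5,828.27; East Youth 14,062.03; Winslow Recovery 8,313.71.
After rounding ($10): Central Literacy $22,190; Ashcroft Housing $9,910; Bellamy Outreach $5,830; East Youth $14,060; Winslow Recovery $8,310. Sum = $60,300.
Rounded total matches; no reconciliation needed.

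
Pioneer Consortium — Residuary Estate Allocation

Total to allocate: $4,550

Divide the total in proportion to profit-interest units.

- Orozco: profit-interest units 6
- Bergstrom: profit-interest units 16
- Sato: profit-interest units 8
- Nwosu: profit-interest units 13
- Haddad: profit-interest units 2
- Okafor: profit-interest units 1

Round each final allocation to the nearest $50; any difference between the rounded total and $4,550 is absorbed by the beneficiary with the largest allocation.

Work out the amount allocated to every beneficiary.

Combined profit-interest units = 46.
Proportional shares: Orozco 6/46 × $4,550 = 593.48; Bergstrom 16/46 × $4,550 = 1,582.61; Sato 8/46 × $4,550 = 791.30; Nwosu 13/46 × $4,550 = 1,285.87; Haddad 2/46 × $4,550 = 197.83; Okafor 1/46 × $4,550 = 98.91.
Rounded to nearest $50: Orozco $600; Bergstrom $1,600; Sato $800; Nwosu $1,300; Haddad $200; Okafor $100. Sum = $4,600.
Difference $4,550 − $4,600 = −$50 applied to largest allocation (Bergstrom): Bergstrom becomes $1,550.

Orozco: $600; Bergstrom: $1,550; Sato: $800; Nwosu: $1,300; Haddad: $200; Okafor: $100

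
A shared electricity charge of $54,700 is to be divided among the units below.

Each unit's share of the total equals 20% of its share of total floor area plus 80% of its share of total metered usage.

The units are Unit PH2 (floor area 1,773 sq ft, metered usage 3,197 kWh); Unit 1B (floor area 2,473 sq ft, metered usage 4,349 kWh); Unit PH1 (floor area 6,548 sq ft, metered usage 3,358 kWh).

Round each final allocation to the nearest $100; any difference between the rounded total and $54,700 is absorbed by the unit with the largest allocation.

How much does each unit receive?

Floor area total 10,794; metered usage total 10,904.
Composite weights (20% floor area + 80% metered usage): Unit PH2 0.2674; Unit 1B 0.3649; Unit PH1 0.3677.
Proportional shares: Unit PH2 14,627.20; Unit 1B 19,959.88; Unit PH1 20,112.91.
After rounding ($100): Unit PH2 $14,600; Unit 1B $20,000; Unit PH1 $20,100. Sum = $54,700.
Rounded total matches; no reconciliation needed.

Unit PH2: $14,600 | Unit 1B: $20,000 | Unit PH1: $20,100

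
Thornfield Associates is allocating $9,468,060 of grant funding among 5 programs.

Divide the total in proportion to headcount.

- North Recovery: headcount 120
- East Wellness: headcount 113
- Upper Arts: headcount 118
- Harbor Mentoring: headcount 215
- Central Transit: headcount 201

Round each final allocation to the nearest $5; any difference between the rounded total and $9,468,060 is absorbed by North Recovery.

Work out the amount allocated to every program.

Headcount total: 767.
Proportional shares: North Recovery 120/767 × $9,468,060 = 1,481,313.17; East Wellness 113/767 × $9,468,060 = 1,394,903.23; Upper Arts 118/767 × $9,468,060 = 1,456,624.62; Harbor Mentoring 215/767 × $9,468,060 = 2,654,019.43; Central Transit 201/767 × $9,468,060 = 2,481,199.56.
Rounded to nearest $5: North Recovery $1,481,315; East Wellness $1,394,905; Upper Arts $1,456,625; Harbor Mentoring $2,654,020; Central Transit $2,481,200. Sum = $9,468,065.
Difference $9,468,060 − $9,468,065 = −$5 applied to North Recovery: North Recovery becomes $1,481,310.

North Recovery: $1,481,310 · East Wellness: $1,394,905 · Upper Arts: $1,456,625 · Harbor Mentoring: $2,654,020 · Central Transit: $2,481,200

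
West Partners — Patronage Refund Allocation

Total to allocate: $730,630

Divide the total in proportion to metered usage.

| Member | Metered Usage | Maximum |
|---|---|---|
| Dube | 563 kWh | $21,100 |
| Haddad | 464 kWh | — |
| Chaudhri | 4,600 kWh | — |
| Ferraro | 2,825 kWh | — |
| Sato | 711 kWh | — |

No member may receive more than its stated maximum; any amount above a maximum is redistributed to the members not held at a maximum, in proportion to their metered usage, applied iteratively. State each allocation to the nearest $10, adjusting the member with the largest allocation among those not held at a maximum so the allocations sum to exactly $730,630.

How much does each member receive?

Dube: $21,100 | Haddad: $38,280 | Chaudhri: $379,520 | Ferraro: $233,070 | Sato: $58,660

Total metered usage = 9,163.
Proportional shares (ignoring caps): Dube 44,891.92; Haddad 36,997.96; Chaudhri 366,790.13; Ferraro 225,256.98; Sato 56,693.00.
Held at cap: Dube ($21,100); balance $709,530 reallocated over remaining metered usage 8,600.
Shares after redistribution: Haddad 38,281.62 → $38,280; Chaudhri 379,516.05 → $379,520; Ferraro 233,072.35 → $233,070; Sato 58,659.98 → $58,660.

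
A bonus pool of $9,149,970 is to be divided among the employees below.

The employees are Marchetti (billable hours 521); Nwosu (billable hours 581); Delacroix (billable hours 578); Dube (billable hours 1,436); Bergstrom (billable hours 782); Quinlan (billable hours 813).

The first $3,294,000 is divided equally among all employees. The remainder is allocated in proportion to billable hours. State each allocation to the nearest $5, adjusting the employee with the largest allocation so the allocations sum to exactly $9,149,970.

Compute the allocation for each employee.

Equal tier: $3,294,000 ÷ 6 = $549,000 apiece.
Remainder $5,855,970 by billable hours (total 4,711): Marchetti 647,624.79 → $647,625; Nwosu 722,207.30 → $722,205; Delacroix 718,478.17 → $718,480; Dube 1,785,008.05 → $1,785,010; Bergstrom 972,058.70 → $972,060; Quinlan 1,010,593.00 → $1,010,595.
Rounding difference −$5 on remainder applied to Dube.
Totals: Marchetti $549,000 + $647,625 = $1,196,625; Nwosu $549,000 + $722,205 = $1,271,205; Delacroix $549,000 + $718,480 = $1,267,480; Dube $549,000 + $1,785,005 = $2,334,005; Bergstrom $549,000 + $972,060 = $1,521,060; Quinlan $549,000 + $1,010,595 = $1,559,595.

Marchetti: $1,196,625 | Nwosu: $1,271,205 | Delacroix: $1,267,480 | Dube: $2,334,005 | Bergstrom: $1,521,060 | Quinlan: $1,559,595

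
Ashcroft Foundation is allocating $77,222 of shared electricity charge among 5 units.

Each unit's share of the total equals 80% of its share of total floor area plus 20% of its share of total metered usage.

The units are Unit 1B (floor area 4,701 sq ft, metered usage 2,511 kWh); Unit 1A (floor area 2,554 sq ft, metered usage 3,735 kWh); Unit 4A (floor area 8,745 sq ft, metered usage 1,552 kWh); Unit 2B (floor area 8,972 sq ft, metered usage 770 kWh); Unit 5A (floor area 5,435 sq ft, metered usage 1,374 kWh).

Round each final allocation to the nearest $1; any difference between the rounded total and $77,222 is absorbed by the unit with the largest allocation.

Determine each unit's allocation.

Unit 1B: $13,452; Unit 1A: $10,991; Unit 4A: $20,178; Unit 2B: $19,424; Unit 5A: $13,177

Totals — floor area 30,407, metered usage 9,942.
Composite weights (80% floor area + 20% metered usage): Unit 1B 0.1742; Unit 1A 0.1423; Unit 4A 0.2613; Unit 2B 0.2515; Unit 5A 0.1706.
Pro-rata amounts: Unit 1B 13,451.69; Unit 1A 10,991.07; Unit 4A 20,178.08; Unit 2B 19,424.48; Unit 5A 13,176.68.
After rounding ($1): Unit 1B $13,452; Unit 1A $10,991; Unit 4A $20,178; Unit 2B $19,424; Unit 5A $13,177. Sum = $77,222.
No rounding difference to absorb.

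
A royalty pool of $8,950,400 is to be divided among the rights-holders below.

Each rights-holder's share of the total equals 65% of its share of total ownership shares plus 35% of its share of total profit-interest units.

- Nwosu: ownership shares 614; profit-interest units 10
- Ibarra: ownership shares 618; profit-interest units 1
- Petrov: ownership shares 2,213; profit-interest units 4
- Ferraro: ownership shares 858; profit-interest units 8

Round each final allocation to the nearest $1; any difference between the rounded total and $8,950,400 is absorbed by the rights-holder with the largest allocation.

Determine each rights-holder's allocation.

Nwosu: $2,192,160 | Ibarra: $971,753 | Petrov: $3,536,836 | Ferraro: $2,249,651

Ownership shares total 4,303; profit-interest units total 23.
Combined weights (65% ownership shares + 35% profit-interest units): Nwosu 0.2449; Ibarra 0.1086; Petrov 0.3952; Ferraro 0.2513.
Pro-rata amounts: Nwosu 2,192,160.23; Ibarra 971,752.68; Petrov 3,536,836.44; Ferraro 2,249,650.65.
After rounding ($1): Nwosu $2,192,160; Ibarra $971,753; Petrov $3,536,836; Ferraro $2,249,651. Sum = $8,950,400.
Rounded total matches; no reconciliation needed.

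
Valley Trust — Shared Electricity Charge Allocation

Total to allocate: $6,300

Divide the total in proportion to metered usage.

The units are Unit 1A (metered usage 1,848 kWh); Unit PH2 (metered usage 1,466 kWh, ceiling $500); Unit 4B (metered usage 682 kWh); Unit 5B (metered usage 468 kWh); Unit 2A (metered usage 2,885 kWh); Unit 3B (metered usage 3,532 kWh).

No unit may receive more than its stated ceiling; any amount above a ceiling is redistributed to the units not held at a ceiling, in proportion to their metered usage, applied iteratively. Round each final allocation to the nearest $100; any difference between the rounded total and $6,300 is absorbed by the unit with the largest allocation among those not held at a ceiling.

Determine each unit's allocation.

Combined metered usage = 10,881.
Pro-rata shares before constraints: Unit 1A 1,069.98; Unit PH2 848.80; Unit 4B 394.87; Unit 5B 270.97; Unit 2A 1,670.39; Unit 3B 2,045.00.
Capped: Unit PH2 ($500); balance $5,800 reallocated over remaining metered usage 9,415.
Redistributed shares: Unit 1A 1,138.44 → $1,100; Unit 4B 420.14 → $400; Unit 5B 288.31 → $300; Unit 2A 1,777.27 → $1,800; Unit 3B 2,175.85 → $2,200.

Unit 1A: $1,100 · Unit PH2: $500 · Unit 4B: $400 · Unit 5B: $300 · Unit 2A: $1,800 · Unit 3B: $2,200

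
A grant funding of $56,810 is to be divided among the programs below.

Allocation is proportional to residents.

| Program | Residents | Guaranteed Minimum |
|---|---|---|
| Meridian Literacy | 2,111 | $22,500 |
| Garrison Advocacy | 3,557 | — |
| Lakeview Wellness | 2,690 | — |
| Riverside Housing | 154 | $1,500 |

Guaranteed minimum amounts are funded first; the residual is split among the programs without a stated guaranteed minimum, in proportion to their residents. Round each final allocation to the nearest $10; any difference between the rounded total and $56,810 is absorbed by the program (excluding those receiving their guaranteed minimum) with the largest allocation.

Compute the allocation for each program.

Guaranteed amounts: Meridian Literacy $22,500; Riverside Housing $1,500. Remaining pool $32,810.
Remaining pool split over remaining residents 6,247: Garrison Advocacy 18,681.79 → $18,680; Lakeview Wellness 14,128.21 → $14,130.

Meridian Literacy: $22,500 | Garrison Advocacy: $18,680 | Lakeview Wellness: $14,130 | Riverside Housing: $1,500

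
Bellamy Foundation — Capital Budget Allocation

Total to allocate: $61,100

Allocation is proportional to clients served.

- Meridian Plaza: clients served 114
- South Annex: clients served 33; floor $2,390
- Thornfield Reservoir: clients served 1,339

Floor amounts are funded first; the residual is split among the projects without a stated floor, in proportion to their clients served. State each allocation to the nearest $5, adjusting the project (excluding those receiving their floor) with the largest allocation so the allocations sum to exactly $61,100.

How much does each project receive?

Meridian Plaza: $4,605; South Annex: $2,390; Thornfield Reservoir: $54,105

Fund the minimums — South Annex $2,390. Remaining pool $58,710.
Remaining pool split over remaining clients served 1,453: Meridian Plaza 4,606.29 → $4,605; Thornfield Reservoir 54,103.71 → $54,105.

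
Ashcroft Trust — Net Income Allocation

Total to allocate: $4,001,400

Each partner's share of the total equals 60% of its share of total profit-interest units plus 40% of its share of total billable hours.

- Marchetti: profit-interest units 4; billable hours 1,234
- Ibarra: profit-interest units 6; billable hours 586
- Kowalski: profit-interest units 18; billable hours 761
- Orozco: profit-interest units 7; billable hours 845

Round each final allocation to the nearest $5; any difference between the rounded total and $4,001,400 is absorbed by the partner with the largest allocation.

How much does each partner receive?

Marchetti: $850,880; Ibarra: $685,340; Kowalski: $1,590,245; Orozco: $874,935

Totals — profit-interest units 35, billable hours 3,426.
Composite weights (60% profit-interest units + 40% billable hours): Marchetti 0.2126; Ibarra 0.1713; Kowalski 0.3974; Orozco 0.2187.
Unrounded shares: Marchetti 850,882.31; Ibarra 685,340.28; Kowalski 1,590,241.99; Orozco 874,935.43.
At nearest $5: Marchetti $850,880; Ibarra $685,340; Kowalski $1,590,240; Orozco $874,935. Sum = $4,001,395.
Difference $4,001,400 − $4,001,395 = +$5 applied to largest allocation (Kowalski): Kowalski becomes $1,590,245.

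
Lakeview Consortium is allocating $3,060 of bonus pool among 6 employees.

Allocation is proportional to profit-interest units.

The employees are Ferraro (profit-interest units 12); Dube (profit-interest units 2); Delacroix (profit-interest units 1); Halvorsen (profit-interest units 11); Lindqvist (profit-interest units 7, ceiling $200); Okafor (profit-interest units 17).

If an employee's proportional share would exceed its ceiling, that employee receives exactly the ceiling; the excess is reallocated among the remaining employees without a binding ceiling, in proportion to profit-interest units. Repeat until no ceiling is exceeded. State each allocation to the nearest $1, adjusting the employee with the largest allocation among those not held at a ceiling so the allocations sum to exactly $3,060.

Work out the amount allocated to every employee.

Sum of profit-interest units: 50.
Unconstrained shares: Ferraro 734.40; Dube 122.40; Delacroix 61.20; Halvorsen 673.20; Lindqvist 428.40; Okafor 1,040.40.
Capped: Lindqvist ($200); residual $2,860 reallocated over remaining profit-interest units 43.
Redistributed shares: Ferraro 798.14 → $798; Dube 133.02 → $133; Delacroix 66.51 → $67; Halvorsen 731.63 → $732; Okafor 1,130.70 → $1,131.
Rounding difference −$1 applied to Okafor → $1,130.

Ferraro: $798 · Dube: $133 · Delacroix: $67 · Halvorsen: $732 · Lindqvist: $200 · Okafor: $1,130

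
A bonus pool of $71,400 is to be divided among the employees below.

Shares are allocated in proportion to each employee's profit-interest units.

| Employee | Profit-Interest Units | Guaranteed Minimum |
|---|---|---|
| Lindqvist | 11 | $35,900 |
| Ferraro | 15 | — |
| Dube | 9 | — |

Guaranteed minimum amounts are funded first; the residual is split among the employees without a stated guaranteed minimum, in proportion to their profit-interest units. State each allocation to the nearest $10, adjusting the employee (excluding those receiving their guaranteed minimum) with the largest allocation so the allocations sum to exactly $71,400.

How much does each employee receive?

Guaranteed amounts: Lindqvist $35,900. Residual $35,500.
Residual split over remaining profit-interest units 24: Ferraro 22,187.50 → $22,190; Dube 13,312.50 → $13,310.

Lindqvist: $35,900 · Ferraro: $22,190 · Dube: $13,310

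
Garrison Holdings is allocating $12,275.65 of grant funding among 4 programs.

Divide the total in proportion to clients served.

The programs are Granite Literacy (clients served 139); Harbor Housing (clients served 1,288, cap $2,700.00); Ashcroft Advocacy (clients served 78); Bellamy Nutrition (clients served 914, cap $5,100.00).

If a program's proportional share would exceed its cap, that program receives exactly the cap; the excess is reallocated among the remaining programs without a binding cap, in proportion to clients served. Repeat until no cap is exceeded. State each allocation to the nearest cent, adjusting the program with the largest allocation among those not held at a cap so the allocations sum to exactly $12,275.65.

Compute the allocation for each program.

Granite Literacy: $2,866.89; Harbor Housing: $2,700.00; Ashcroft Advocacy: $1,608.76; Bellamy Nutrition: $5,100.00

Total clients served = 2,419.
Proportional shares (ignoring caps): Granite Literacy 705.3805; Harbor Housing 6,536.1874; Ashcroft Advocacy 395.82501; Bellamy Nutrition 4,638.2572.
Cap binds for Harbor Housing ($2,700.00); remaining pool $9,575.65 reallocated over remaining clients served 1,131.
Cap binds for Bellamy Nutrition ($5,100.00); remaining pool $4,475.65 reallocated over remaining clients served 217.
Redistributed shares: Granite Literacy 2,866.8910 → $2,866.89; Ashcroft Advocacy 1,608.7590 → $1,608.76.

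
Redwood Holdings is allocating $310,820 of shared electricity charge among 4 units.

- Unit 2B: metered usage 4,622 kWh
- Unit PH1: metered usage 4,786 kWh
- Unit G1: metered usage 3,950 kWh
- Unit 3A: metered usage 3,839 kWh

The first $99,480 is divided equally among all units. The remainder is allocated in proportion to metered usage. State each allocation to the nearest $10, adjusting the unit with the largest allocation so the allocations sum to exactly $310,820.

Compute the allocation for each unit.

Equal tier: $99,480 ÷ 4 = $24,870 apiece.
Remainder $211,340 by metered usage (total 17,197): Unit 2B 56,801.39 → $56,800; Unit PH1 58,816.84 → $58,820; Unit G1 48,542.94 → $48,540; Unit 3A 47,178.83 → $47,180.
Totals: Unit 2B $24,870 + $56,800 = $81,670; Unit PH1 $24,870 + $58,820 = $83,690; Unit G1 $24,870 + $48,540 = $73,410; Unit 3A $24,870 + $47,180 = $72,050.

Unit 2B: $81,670; Unit PH1: $83,690; Unit G1: $73,410; Unit 3A: $72,050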